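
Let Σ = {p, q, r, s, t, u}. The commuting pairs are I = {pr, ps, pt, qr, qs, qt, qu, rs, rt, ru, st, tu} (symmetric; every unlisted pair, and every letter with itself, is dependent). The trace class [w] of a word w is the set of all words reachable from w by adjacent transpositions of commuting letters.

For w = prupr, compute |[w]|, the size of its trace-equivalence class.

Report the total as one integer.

drop 0:p onto floor
drop 1:r onto floor
drop 2:u onto {0:p}
drop 3:p onto {2:u}
drop 4:r onto {1:r}
ground layer = {0:p, 1:r}
drop-orders for the pieces not yet dropped (sum over which currently-grounded one goes next):
  1 to go: {3} 1  {4} 1
  2 to go: {1,4} 1  {2,3} 1  {3,4} 2
  3 to go: {0,2,3} 1  {1,3,4} 3  {2,3,4} 3
  if 0:p drops first: 6 orders
  if 1:r drops first: 4 orders
heap linearizations: 10

10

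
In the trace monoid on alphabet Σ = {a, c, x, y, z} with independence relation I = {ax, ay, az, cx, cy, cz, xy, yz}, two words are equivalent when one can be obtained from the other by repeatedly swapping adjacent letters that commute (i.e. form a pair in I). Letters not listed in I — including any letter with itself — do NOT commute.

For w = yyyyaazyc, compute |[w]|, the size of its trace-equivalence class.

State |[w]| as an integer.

504

#0=y has no predecessor
#1=y depends on [0:y]
#2=y depends on [1:y]
#3=y depends on [2:y]
#4=a has no predecessor
#5=a depends on [4:a]
#6=z has no predecessor
#7=y depends on [3:y]
#8=c depends on [5:a]
sources: [0:y, 4:a, 6:z]
N(rest) = Σ N(rest − s) over sources s of rest; N(one piece) = 1:
  size 1 → [6]=1  [7]=1  [8]=1
  size 2 → [3,7]=1  [5,8]=1  [6,7]=2  [6,8]=2  [7,8]=2
  size 3 → [2,3,7]=1  [3,6,7]=3  [3,7,8]=3  [4,5,8]=1  [5,6,8]=3  [5,7,8]=3  [6,7,8]=6
  size 4 → [1,2,3,7]=1  [2,3,6,7]=4  [2,3,7,8]=4  [3,5,7,8]=6  [3,6,7,8]=12  [4,5,6,8]=4  [4,5,7,8]=4  [5,6,7,8]=12
  size 5 → [0,1,2,3,7]=1  [1,2,3,6,7]=5  [1,2,3,7,8]=5  [2,3,5,7,8]=10  [2,3,6,7,8]=20  [3,4,5,7,8]=10  [3,5,6,7,8]=30  [4,5,6,7,8]=20
  size 6 → [0,1,2,3,6,7]=6  [0,1,2,3,7,8]=6  [1,2,3,5,7,8]=15  [1,2,3,6,7,8]=30  [2,3,4,5,7,8]=20  [2,3,5,6,7,8]=60  [3,4,5,6,7,8]=60
  size 7 → [0,1,2,3,5,7,8]=21  [0,1,2,3,6,7,8]=42  [1,2,3,4,5,7,8]=35  [1,2,3,5,6,7,8]=105  [2,3,4,5,6,7,8]=140
  first=0(y) contributes 280
  first=4(a) contributes 168
  first=6(z) contributes 56
|[w]| = 504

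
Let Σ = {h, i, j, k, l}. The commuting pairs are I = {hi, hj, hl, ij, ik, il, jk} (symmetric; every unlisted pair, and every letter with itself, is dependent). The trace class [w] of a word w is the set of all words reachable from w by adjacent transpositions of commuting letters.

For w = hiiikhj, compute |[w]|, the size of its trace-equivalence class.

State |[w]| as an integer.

#0=h has no predecessor
#1=i has no predecessor
#2=i depends on [1:i]
#3=i depends on [2:i]
#4=k depends on [0:h]
#5=h depends on [4:k]
#6=j has no predecessor
sources: [0:h, 1:i, 6:j]
N(rest) = Σ N(rest − s) over sources s of rest; N(one piece) = 1:
  size 1 → [3]=1  [5]=1  [6]=1
  size 2 → [2,3]=1  [3,5]=2  [3,6]=2  [4,5]=1  [5,6]=2
  size 3 → [0,4,5]=1  [1,2,3]=1  [2,3,5]=3  [2,3,6]=3  [3,4,5]=3  [3,5,6]=6  [4,5,6]=3
  size 4 → [0,3,4,5]=4  [0,4,5,6]=4  [1,2,3,5]=4  [1,2,3,6]=4  [2,3,4,5]=6  [2,3,5,6]=12  [3,4,5,6]=12
  size 5 → [0,2,3,4,5]=10  [0,3,4,5,6]=20  [1,2,3,4,5]=10  [1,2,3,5,6]=20  [2,3,4,5,6]=30
  first=0(h) contributes 60
  first=1(i) contributes 60
  first=6(j) contributes 20
|[w]| = 140

140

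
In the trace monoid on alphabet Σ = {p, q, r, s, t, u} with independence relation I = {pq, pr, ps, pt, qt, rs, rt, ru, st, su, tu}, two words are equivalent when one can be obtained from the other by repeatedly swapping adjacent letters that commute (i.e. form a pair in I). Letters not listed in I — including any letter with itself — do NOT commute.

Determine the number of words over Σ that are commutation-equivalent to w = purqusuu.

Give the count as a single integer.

piece 0:p — minimal
piece 1:u rests on {0:p}
piece 2:r — minimal
piece 3:q rests on {1:u, 2:r}
piece 4:u rests on {3:q}
piece 5:s rests on {3:q}
piece 6:u rests on {4:u}
piece 7:u rests on {6:u}
minimal pieces: {0:p, 2:r}
ways to finish when only these pieces remain (= sum over removing one remaining piece with nothing left below it):
  1 left: {5}→1  {7}→1
  2 left: {5,7}→2  {6,7}→1
  3 left: {4,6,7}→1  {5,6,7}→3
  4 left: {4,5,6,7}→4
  5 left: {3,4,5,6,7}→4
  6 left: {1,3,4,5,6,7}→4  {2,3,4,5,6,7}→4
  placing 0:p first → 8 extensions
  placing 2:r first → 4 extensions
total linear extensions = 12

12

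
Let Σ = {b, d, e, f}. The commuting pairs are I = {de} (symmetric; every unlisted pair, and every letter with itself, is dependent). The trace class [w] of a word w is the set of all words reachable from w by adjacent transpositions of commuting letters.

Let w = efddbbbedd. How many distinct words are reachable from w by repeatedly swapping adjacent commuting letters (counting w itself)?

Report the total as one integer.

0(e) covers ∅
1(f) covers 0:e
2(d) covers 1:f
3(d) covers 2:d
4(b) covers 3:d
5(b) covers 4:b
6(b) covers 5:b
7(e) covers 6:b
8(d) covers 6:b
9(d) covers 8:d
floor of heap: 0:e
completions by unplaced set U, small U first (add the entries for U minus each lowest piece of U):
  |U|=1: {7}:1  {9}:1
  |U|=2: {7,9}:2  {8,9}:1
  |U|=3: {7,8,9}:3
  |U|=4: {6,7,8,9}:3
  |U|=5: {5,6,7,8,9}:3
  |U|=6: {4,5,6,7,8,9}:3
  |U|=7: {3,4,5,6,7,8,9}:3
  |U|=8: {2,3,4,5,6,7,8,9}:3
  start at 0(e): 3

3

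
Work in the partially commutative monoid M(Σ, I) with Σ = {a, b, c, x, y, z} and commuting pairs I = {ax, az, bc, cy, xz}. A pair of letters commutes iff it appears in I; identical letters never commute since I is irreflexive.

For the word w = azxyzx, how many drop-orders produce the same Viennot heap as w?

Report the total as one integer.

drop 0:a onto floor
drop 1:z onto floor
drop 2:x onto floor
drop 3:y onto {0:a, 1:z, 2:x}
drop 4:z onto {3:y}
drop 5:x onto {3:y}
ground layer = {0:a, 1:z, 2:x}
drop-orders for the pieces not yet dropped (sum over which currently-grounded one goes next):
  1 to go: {4} 1  {5} 1
  2 to go: {4,5} 2
  3 to go: {3,4,5} 2
  4 to go: {0,3,4,5} 2  {1,3,4,5} 2  {2,3,4,5} 2
  if 0:a drops first: 4 orders
  if 1:z drops first: 4 orders
  if 2:x drops first: 4 orders
heap linearizations: 12

12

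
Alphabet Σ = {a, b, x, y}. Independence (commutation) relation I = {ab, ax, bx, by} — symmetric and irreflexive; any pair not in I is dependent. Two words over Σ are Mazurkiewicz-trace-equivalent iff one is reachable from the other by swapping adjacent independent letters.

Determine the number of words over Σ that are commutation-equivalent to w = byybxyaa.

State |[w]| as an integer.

28

piece 0:b — minimal
piece 1:y — minimal
piece 2:y rests on {1:y}
piece 3:b rests on {0:b}
piece 4:x rests on {2:y}
piece 5:y rests on {4:x}
piece 6:a rests on {5:y}
piece 7:a rests on {6:a}
minimal pieces: {0:b, 1:y}
ways to finish when only these pieces remain (= sum over removing one remaining piece with nothing left below it):
  1 left: {3}→1  {7}→1
  2 left: {0,3}→1  {3,7}→2  {6,7}→1
  3 left: {0,3,7}→3  {3,6,7}→3  {5,6,7}→1
  4 left: {0,3,6,7}→6  {3,5,6,7}→4  {4,5,6,7}→1
  5 left: {0,3,5,6,7}→10  {2,4,5,6,7}→1  {3,4,5,6,7}→5
  6 left: {0,3,4,5,6,7}→15  {1,2,4,5,6,7}→1  {2,3,4,5,6,7}→6
  placing 0:b first → 7 extensions
  placing 1:y first → 21 extensions
total linear extensions = 28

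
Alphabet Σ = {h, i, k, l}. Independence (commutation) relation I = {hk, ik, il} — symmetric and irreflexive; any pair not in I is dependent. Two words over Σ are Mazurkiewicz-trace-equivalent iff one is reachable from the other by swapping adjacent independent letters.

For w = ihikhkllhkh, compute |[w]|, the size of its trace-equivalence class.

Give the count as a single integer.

45

drop 0:i onto floor
drop 1:h onto {0:i}
drop 2:i onto {1:h}
drop 3:k onto floor
drop 4:h onto {2:i}
drop 5:k onto {3:k}
drop 6:l onto {4:h, 5:k}
drop 7:l onto {6:l}
drop 8:h onto {7:l}
drop 9:k onto {7:l}
drop 10:h onto {8:h}
ground layer = {0:i, 3:k}
drop-orders for the pieces not yet dropped (sum over which currently-grounded one goes next):
  1 to go: {9} 1  {10} 1
  2 to go: {8,10} 1  {9,10} 2
  3 to go: {8,9,10} 3
  4 to go: {7,8,9,10} 3
  5 to go: {6,7,8,9,10} 3
  6 to go: {4,6,7,8,9,10} 3  {5,6,7,8,9,10} 3
  7 to go: {2,4,6,7,8,9,10} 3  {3,5,6,7,8,9,10} 3  {4,5,6,7,8,9,10} 6
  8 to go: {1,2,4,6,7,8,9,10} 3  {2,4,5,6,7,8,9,10} 9  {3,4,5,6,7,8,9,10} 9
  9 to go: {0,1,2,4,6,7,8,9,10} 3  {1,2,4,5,6,7,8,9,10} 12  {2,3,4,5,6,7,8,9,10} 18
  if 0:i drops first: 30 orders
  if 3:k drops first: 15 orders
heap linearizations: 45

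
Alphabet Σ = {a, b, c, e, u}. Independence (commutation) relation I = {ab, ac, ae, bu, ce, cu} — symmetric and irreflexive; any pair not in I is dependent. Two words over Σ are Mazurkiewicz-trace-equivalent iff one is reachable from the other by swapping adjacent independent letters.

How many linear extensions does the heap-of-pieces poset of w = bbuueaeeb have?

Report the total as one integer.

drop 0:b onto floor
drop 1:b onto {0:b}
drop 2:u onto floor
drop 3:u onto {2:u}
drop 4:e onto {1:b, 3:u}
drop 5:a onto {3:u}
drop 6:e onto {4:e}
drop 7:e onto {6:e}
drop 8:b onto {7:e}
ground layer = {0:b, 2:u}
drop-orders for the pieces not yet dropped (sum over which currently-grounded one goes next):
  1 to go: {5} 1  {8} 1
  2 to go: {5,8} 2  {7,8} 1
  3 to go: {5,7,8} 3  {6,7,8} 1
  4 to go: {4,6,7,8} 1  {5,6,7,8} 4
  5 to go: {1,4,6,7,8} 1  {4,5,6,7,8} 5
  6 to go: {0,1,4,6,7,8} 1  {1,4,5,6,7,8} 6  {3,4,5,6,7,8} 5
  7 to go: {0,1,4,5,6,7,8} 7  {1,3,4,5,6,7,8} 11  {2,3,4,5,6,7,8} 5
  if 0:b drops first: 16 orders
  if 2:u drops first: 18 orders
heap linearizations: 34

34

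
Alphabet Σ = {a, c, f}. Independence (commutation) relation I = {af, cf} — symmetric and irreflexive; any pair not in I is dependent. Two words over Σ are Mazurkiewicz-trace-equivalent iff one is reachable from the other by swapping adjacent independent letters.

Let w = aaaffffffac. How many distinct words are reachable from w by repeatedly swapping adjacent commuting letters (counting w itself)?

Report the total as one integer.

462

drop 0:a onto floor
drop 1:a onto {0:a}
drop 2:a onto {1:a}
drop 3:f onto floor
drop 4:f onto {3:f}
drop 5:f onto {4:f}
drop 6:f onto {5:f}
drop 7:f onto {6:f}
drop 8:f onto {7:f}
drop 9:a onto {2:a}
drop 10:c onto {9:a}
ground layer = {0:a, 3:f}
drop-orders for the pieces not yet dropped (sum over which currently-grounded one goes next):
  1 to go: {8} 1  {10} 1
  2 to go: {7,8} 1  {8,10} 2  {9,10} 1
  3 to go: {2,9,10} 1  {6,7,8} 1  {7,8,10} 3  {8,9,10} 3
  4 to go: {1,2,9,10} 1  {2,8,9,10} 4  {5,6,7,8} 1  {6,7,8,10} 4  {7,8,9,10} 6
  5 to go: {0,1,2,9,10} 1  {1,2,8,9,10} 5  {2,7,8,9,10} 10  {4,5,6,7,8} 1  {5,6,7,8,10} 5  {6,7,8,9,10} 10
  6 to go: {0,1,2,8,9,10} 6  {1,2,7,8,9,10} 15  {2,6,7,8,9,10} 20  {3,4,5,6,7,8} 1  {4,5,6,7,8,10} 6  {5,6,7,8,9,10} 15
  7 to go: {0,1,2,7,8,9,10} 21  {1,2,6,7,8,9,10} 35  {2,5,6,7,8,9,10} 35  {3,4,5,6,7,8,10} 7  {4,5,6,7,8,9,10} 21
  8 to go: {0,1,2,6,7,8,9,10} 56  {1,2,5,6,7,8,9,10} 70  {2,4,5,6,7,8,9,10} 56  {3,4,5,6,7,8,9,10} 28
  9 to go: {0,1,2,5,6,7,8,9,10} 126  {1,2,4,5,6,7,8,9,10} 126  {2,3,4,5,6,7,8,9,10} 84
  if 0:a drops first: 210 orders
  if 3:f drops first: 252 orders
heap linearizations: 462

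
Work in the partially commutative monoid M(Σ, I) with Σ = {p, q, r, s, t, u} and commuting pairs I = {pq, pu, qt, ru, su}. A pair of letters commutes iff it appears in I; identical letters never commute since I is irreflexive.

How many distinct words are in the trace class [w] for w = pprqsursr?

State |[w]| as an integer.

5

#0=p has no predecessor
#1=p depends on [0:p]
#2=r depends on [1:p]
#3=q depends on [2:r]
#4=s depends on [3:q]
#5=u depends on [3:q]
#6=r depends on [4:s]
#7=s depends on [6:r]
#8=r depends on [7:s]
sources: [0:p]
N(rest) = Σ N(rest − s) over sources s of rest; N(one piece) = 1:
  size 1 → [5]=1  [8]=1
  size 2 → [5,8]=2  [7,8]=1
  size 3 → [5,7,8]=3  [6,7,8]=1
  size 4 → [4,6,7,8]=1  [5,6,7,8]=4
  size 5 → [4,5,6,7,8]=5
  size 6 → [3,4,5,6,7,8]=5
  size 7 → [2,3,4,5,6,7,8]=5
  first=0(p) contributes 5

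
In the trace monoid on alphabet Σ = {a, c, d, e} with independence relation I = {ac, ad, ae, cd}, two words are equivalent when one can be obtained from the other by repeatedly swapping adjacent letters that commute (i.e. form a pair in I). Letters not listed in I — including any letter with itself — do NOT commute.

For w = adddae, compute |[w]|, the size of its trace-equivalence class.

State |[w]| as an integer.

15

drop 0:a onto floor
drop 1:d onto floor
drop 2:d onto {1:d}
drop 3:d onto {2:d}
drop 4:a onto {0:a}
drop 5:e onto {3:d}
ground layer = {0:a, 1:d}
drop-orders for the pieces not yet dropped (sum over which currently-grounded one goes next):
  1 to go: {4} 1  {5} 1
  2 to go: {0,4} 1  {3,5} 1  {4,5} 2
  3 to go: {0,4,5} 3  {2,3,5} 1  {3,4,5} 3
  4 to go: {0,3,4,5} 6  {1,2,3,5} 1  {2,3,4,5} 4
  if 0:a drops first: 5 orders
  if 1:d drops first: 10 orders
heap linearizations: 15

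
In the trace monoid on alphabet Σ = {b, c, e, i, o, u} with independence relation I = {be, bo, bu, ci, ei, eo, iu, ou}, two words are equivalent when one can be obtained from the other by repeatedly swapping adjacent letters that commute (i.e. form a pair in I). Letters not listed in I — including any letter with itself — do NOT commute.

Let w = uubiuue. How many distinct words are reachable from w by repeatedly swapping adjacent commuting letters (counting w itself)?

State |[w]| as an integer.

drop 0:u onto floor
drop 1:u onto {0:u}
drop 2:b onto floor
drop 3:i onto {2:b}
drop 4:u onto {1:u}
drop 5:u onto {4:u}
drop 6:e onto {5:u}
ground layer = {0:u, 2:b}
drop-orders for the pieces not yet dropped (sum over which currently-grounded one goes next):
  1 to go: {3} 1  {6} 1
  2 to go: {2,3} 1  {3,6} 2  {5,6} 1
  3 to go: {2,3,6} 3  {3,5,6} 3  {4,5,6} 1
  4 to go: {1,4,5,6} 1  {2,3,5,6} 6  {3,4,5,6} 4
  5 to go: {0,1,4,5,6} 1  {1,3,4,5,6} 5  {2,3,4,5,6} 10
  if 0:u drops first: 15 orders
  if 2:b drops first: 6 orders
heap linearizations: 21

21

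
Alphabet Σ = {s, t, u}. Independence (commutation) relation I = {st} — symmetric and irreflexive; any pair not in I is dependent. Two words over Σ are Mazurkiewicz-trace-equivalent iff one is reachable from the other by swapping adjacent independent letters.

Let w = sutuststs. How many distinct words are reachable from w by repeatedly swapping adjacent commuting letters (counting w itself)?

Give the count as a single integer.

#0=s has no predecessor
#1=u depends on [0:s]
#2=t depends on [1:u]
#3=u depends on [2:t]
#4=s depends on [3:u]
#5=t depends on [3:u]
#6=s depends on [4:s]
#7=t depends on [5:t]
#8=s depends on [6:s]
sources: [0:s]
N(rest) = Σ N(rest − s) over sources s of rest; N(one piece) = 1:
  size 1 → [7]=1  [8]=1
  size 2 → [5,7]=1  [6,8]=1  [7,8]=2
  size 3 → [4,6,8]=1  [5,7,8]=3  [6,7,8]=3
  size 4 → [4,6,7,8]=4  [5,6,7,8]=6
  size 5 → [4,5,6,7,8]=10
  size 6 → [3,4,5,6,7,8]=10
  size 7 → [2,3,4,5,6,7,8]=10
  first=0(s) contributes 10

10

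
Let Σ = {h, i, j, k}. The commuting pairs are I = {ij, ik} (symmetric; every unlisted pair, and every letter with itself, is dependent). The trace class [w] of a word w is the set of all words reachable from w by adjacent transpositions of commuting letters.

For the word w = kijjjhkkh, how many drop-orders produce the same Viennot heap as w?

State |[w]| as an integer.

5

0(k) covers ∅
1(i) covers ∅
2(j) covers 0:k
3(j) covers 2:j
4(j) covers 3:j
5(h) covers 1:i, 4:j
6(k) covers 5:h
7(k) covers 6:k
8(h) covers 7:k
floor of heap: 0:k, 1:i
completions by unplaced set U, small U first (add the entries for U minus each lowest piece of U):
  |U|=1: {8}:1
  |U|=2: {7,8}:1
  |U|=3: {6,7,8}:1
  |U|=4: {5,6,7,8}:1
  |U|=5: {1,5,6,7,8}:1  {4,5,6,7,8}:1
  |U|=6: {1,4,5,6,7,8}:2  {3,4,5,6,7,8}:1
  |U|=7: {1,3,4,5,6,7,8}:3  {2,3,4,5,6,7,8}:1
  start at 0(k): 4
  start at 1(i): 1
sum over floor = 5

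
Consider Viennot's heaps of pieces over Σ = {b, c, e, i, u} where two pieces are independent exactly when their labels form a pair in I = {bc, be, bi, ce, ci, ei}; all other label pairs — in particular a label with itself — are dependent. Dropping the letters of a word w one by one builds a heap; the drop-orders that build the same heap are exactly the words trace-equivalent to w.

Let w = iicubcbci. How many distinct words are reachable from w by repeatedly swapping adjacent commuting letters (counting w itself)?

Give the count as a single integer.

90

drop 0:i onto floor
drop 1:i onto {0:i}
drop 2:c onto floor
drop 3:u onto {1:i, 2:c}
drop 4:b onto {3:u}
drop 5:c onto {3:u}
drop 6:b onto {4:b}
drop 7:c onto {5:c}
drop 8:i onto {3:u}
ground layer = {0:i, 2:c}
drop-orders for the pieces not yet dropped (sum over which currently-grounded one goes next):
  1 to go: {6} 1  {7} 1  {8} 1
  2 to go: {4,6} 1  {5,7} 1  {6,7} 2  {6,8} 2  {7,8} 2
  3 to go: {4,6,7} 3  {4,6,8} 3  {5,6,7} 3  {5,7,8} 3  {6,7,8} 6
  4 to go: {4,5,6,7} 6  {4,6,7,8} 12  {5,6,7,8} 12
  5 to go: {4,5,6,7,8} 30
  6 to go: {3,4,5,6,7,8} 30
  7 to go: {1,3,4,5,6,7,8} 30  {2,3,4,5,6,7,8} 30
  if 0:i drops first: 60 orders
  if 2:c drops first: 30 orders
heap linearizations: 90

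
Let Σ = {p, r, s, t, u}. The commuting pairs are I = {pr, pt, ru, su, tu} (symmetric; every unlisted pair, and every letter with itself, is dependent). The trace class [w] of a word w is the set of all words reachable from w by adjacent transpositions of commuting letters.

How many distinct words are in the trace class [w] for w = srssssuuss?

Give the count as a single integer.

drop 0:s onto floor
drop 1:r onto {0:s}
drop 2:s onto {1:r}
drop 3:s onto {2:s}
drop 4:s onto {3:s}
drop 5:s onto {4:s}
drop 6:u onto floor
drop 7:u onto {6:u}
drop 8:s onto {5:s}
drop 9:s onto {8:s}
ground layer = {0:s, 6:u}
drop-orders for the pieces not yet dropped (sum over which currently-grounded one goes next):
  1 to go: {7} 1  {9} 1
  2 to go: {6,7} 1  {7,9} 2  {8,9} 1
  3 to go: {5,8,9} 1  {6,7,9} 3  {7,8,9} 3
  4 to go: {4,5,8,9} 1  {5,7,8,9} 4  {6,7,8,9} 6
  5 to go: {3,4,5,8,9} 1  {4,5,7,8,9} 5  {5,6,7,8,9} 10
  6 to go: {2,3,4,5,8,9} 1  {3,4,5,7,8,9} 6  {4,5,6,7,8,9} 15
  7 to go: {1,2,3,4,5,8,9} 1  {2,3,4,5,7,8,9} 7  {3,4,5,6,7,8,9} 21
  8 to go: {0,1,2,3,4,5,8,9} 1  {1,2,3,4,5,7,8,9} 8  {2,3,4,5,6,7,8,9} 28
  if 0:s drops first: 36 orders
  if 6:u drops first: 9 orders
heap linearizations: 45

45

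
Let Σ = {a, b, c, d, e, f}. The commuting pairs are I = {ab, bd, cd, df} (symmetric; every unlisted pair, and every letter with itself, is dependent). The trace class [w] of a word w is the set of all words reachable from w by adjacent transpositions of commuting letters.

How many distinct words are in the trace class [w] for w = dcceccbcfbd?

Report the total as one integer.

#0=d has no predecessor
#1=c has no predecessor
#2=c depends on [1:c]
#3=e depends on [0:d, 2:c]
#4=c depends on [3:e]
#5=c depends on [4:c]
#6=b depends on [5:c]
#7=c depends on [6:b]
#8=f depends on [7:c]
#9=b depends on [8:f]
#10=d depends on [3:e]
sources: [0:d, 1:c]
N(rest) = Σ N(rest − s) over sources s of rest; N(one piece) = 1:
  size 1 → [9]=1  [10]=1
  size 2 → [8,9]=1  [9,10]=2
  size 3 → [7,8,9]=1  [8,9,10]=3
  size 4 → [6,7,8,9]=1  [7,8,9,10]=4
  size 5 → [5,6,7,8,9]=1  [6,7,8,9,10]=5
  size 6 → [4,5,6,7,8,9]=1  [5,6,7,8,9,10]=6
  size 7 → [4,5,6,7,8,9,10]=7
  size 8 → [3,4,5,6,7,8,9,10]=7
  size 9 → [0,3,4,5,6,7,8,9,10]=7  [2,3,4,5,6,7,8,9,10]=7
  first=0(d) contributes 7
  first=1(c) contributes 14
|[w]| = 21

21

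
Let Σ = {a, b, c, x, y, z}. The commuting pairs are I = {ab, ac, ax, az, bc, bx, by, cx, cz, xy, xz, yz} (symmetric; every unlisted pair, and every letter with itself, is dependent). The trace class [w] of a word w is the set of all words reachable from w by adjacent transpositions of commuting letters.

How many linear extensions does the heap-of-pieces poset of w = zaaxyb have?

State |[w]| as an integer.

60

#0=z has no predecessor
#1=a has no predecessor
#2=a depends on [1:a]
#3=x has no predecessor
#4=y depends on [2:a]
#5=b depends on [0:z]
sources: [0:z, 1:a, 3:x]
N(rest) = Σ N(rest − s) over sources s of rest; N(one piece) = 1:
  size 1 → [3]=1  [4]=1  [5]=1
  size 2 → [0,5]=1  [2,4]=1  [3,4]=2  [3,5]=2  [4,5]=2
  size 3 → [0,3,5]=3  [0,4,5]=3  [1,2,4]=1  [2,3,4]=3  [2,4,5]=3  [3,4,5]=6
  size 4 → [0,2,4,5]=6  [0,3,4,5]=12  [1,2,3,4]=4  [1,2,4,5]=4  [2,3,4,5]=12
  first=0(z) contributes 20
  first=1(a) contributes 30
  first=3(x) contributes 10
|[w]| = 60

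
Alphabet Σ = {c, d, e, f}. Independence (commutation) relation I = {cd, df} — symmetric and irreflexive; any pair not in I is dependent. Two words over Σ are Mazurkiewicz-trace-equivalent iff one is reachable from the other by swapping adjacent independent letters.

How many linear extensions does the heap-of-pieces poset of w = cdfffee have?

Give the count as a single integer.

#0=c has no predecessor
#1=d has no predecessor
#2=f depends on [0:c]
#3=f depends on [2:f]
#4=f depends on [3:f]
#5=e depends on [1:d, 4:f]
#6=e depends on [5:e]
sources: [0:c, 1:d]
N(rest) = Σ N(rest − s) over sources s of rest; N(one piece) = 1:
  size 1 → [6]=1
  size 2 → [5,6]=1
  size 3 → [1,5,6]=1  [4,5,6]=1
  size 4 → [1,4,5,6]=2  [3,4,5,6]=1
  size 5 → [1,3,4,5,6]=3  [2,3,4,5,6]=1
  first=0(c) contributes 4
  first=1(d) contributes 1
|[w]| = 5

5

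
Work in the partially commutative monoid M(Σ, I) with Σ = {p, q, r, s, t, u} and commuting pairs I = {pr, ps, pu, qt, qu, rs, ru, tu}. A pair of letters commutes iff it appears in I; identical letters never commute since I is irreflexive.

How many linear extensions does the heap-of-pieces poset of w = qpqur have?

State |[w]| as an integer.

5

piece 0:q — minimal
piece 1:p rests on {0:q}
piece 2:q rests on {1:p}
piece 3:u — minimal
piece 4:r rests on {2:q}
minimal pieces: {0:q, 3:u}
ways to finish when only these pieces remain (= sum over removing one remaining piece with nothing left below it):
  1 left: {3}→1  {4}→1
  2 left: {2,4}→1  {3,4}→2
  3 left: {1,2,4}→1  {2,3,4}→3
  placing 0:q first → 4 extensions
  placing 3:u first → 1 extensions
total linear extensions = 5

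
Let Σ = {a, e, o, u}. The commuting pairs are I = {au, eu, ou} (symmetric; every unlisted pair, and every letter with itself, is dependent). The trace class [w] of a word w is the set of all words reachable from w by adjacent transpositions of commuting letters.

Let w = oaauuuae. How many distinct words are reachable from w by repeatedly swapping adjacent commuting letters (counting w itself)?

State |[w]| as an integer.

drop 0:o onto floor
drop 1:a onto {0:o}
drop 2:a onto {1:a}
drop 3:u onto floor
drop 4:u onto {3:u}
drop 5:u onto {4:u}
drop 6:a onto {2:a}
drop 7:e onto {6:a}
ground layer = {0:o, 3:u}
drop-orders for the pieces not yet dropped (sum over which currently-grounded one goes next):
  1 to go: {5} 1  {7} 1
  2 to go: {4,5} 1  {5,7} 2  {6,7} 1
  3 to go: {2,6,7} 1  {3,4,5} 1  {4,5,7} 3  {5,6,7} 3
  4 to go: {1,2,6,7} 1  {2,5,6,7} 4  {3,4,5,7} 4  {4,5,6,7} 6
  5 to go: {0,1,2,6,7} 1  {1,2,5,6,7} 5  {2,4,5,6,7} 10  {3,4,5,6,7} 10
  6 to go: {0,1,2,5,6,7} 6  {1,2,4,5,6,7} 15  {2,3,4,5,6,7} 20
  if 0:o drops first: 35 orders
  if 3:u drops first: 21 orders
heap linearizations: 56

56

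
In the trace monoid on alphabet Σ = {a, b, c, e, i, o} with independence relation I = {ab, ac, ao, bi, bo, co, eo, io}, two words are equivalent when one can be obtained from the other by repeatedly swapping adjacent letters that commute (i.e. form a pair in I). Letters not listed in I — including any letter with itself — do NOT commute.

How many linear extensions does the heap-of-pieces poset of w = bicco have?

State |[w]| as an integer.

10

drop 0:b onto floor
drop 1:i onto floor
drop 2:c onto {0:b, 1:i}
drop 3:c onto {2:c}
drop 4:o onto floor
ground layer = {0:b, 1:i, 4:o}
drop-orders for the pieces not yet dropped (sum over which currently-grounded one goes next):
  1 to go: {3} 1  {4} 1
  2 to go: {2,3} 1  {3,4} 2
  3 to go: {0,2,3} 1  {1,2,3} 1  {2,3,4} 3
  if 0:b drops first: 4 orders
  if 1:i drops first: 4 orders
  if 4:o drops first: 2 orders
heap linearizations: 10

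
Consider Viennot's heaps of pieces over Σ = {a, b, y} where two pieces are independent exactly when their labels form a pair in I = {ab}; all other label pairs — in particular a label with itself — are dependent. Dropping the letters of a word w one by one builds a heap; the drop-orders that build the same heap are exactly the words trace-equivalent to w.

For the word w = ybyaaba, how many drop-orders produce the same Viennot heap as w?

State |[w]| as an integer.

4

drop 0:y onto floor
drop 1:b onto {0:y}
drop 2:y onto {1:b}
drop 3:a onto {2:y}
drop 4:a onto {3:a}
drop 5:b onto {2:y}
drop 6:a onto {4:a}
ground layer = {0:y}
drop-orders for the pieces not yet dropped (sum over which currently-grounded one goes next):
  1 to go: {5} 1  {6} 1
  2 to go: {4,6} 1  {5,6} 2
  3 to go: {3,4,6} 1  {4,5,6} 3
  4 to go: {3,4,5,6} 4
  5 to go: {2,3,4,5,6} 4
  if 0:y drops first: 4 orders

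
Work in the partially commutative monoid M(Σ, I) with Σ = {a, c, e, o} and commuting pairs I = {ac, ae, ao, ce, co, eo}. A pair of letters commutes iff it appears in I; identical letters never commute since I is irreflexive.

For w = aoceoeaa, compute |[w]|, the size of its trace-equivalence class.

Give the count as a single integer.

0(a) covers ∅
1(o) covers ∅
2(c) covers ∅
3(e) covers ∅
4(o) covers 1:o
5(e) covers 3:e
6(a) covers 0:a
7(a) covers 6:a
floor of heap: 0:a, 1:o, 2:c, 3:e
completions by unplaced set U, small U first (add the entries for U minus each lowest piece of U):
  |U|=1: {2}:1  {4}:1  {5}:1  {7}:1
  |U|=2: {1,4}:1  {2,4}:2  {2,5}:2  {2,7}:2  {3,5}:1  {4,5}:2  {4,7}:2  {5,7}:2  {6,7}:1
  |U|=3: {0,6,7}:1  {1,2,4}:3  {1,4,5}:3  {1,4,7}:3  {2,3,5}:3  {2,4,5}:6  {2,4,7}:6  {2,5,7}:6  {2,6,7}:3  {3,4,5}:3  {3,5,7}:3  {4,5,7}:6  {4,6,7}:3  {5,6,7}:3
  |U|=4: {0,2,6,7}:4  {0,4,6,7}:4  {0,5,6,7}:4  {1,2,4,5}:12  {1,2,4,7}:12  {1,3,4,5}:6  {1,4,5,7}:12  {1,4,6,7}:6  {2,3,4,5}:12  {2,3,5,7}:12  {2,4,5,7}:24  {2,4,6,7}:12  {2,5,6,7}:12  {3,4,5,7}:12  {3,5,6,7}:6  {4,5,6,7}:12
  |U|=5: {0,1,4,6,7}:10  {0,2,4,6,7}:20  {0,2,5,6,7}:20  {0,3,5,6,7}:10  {0,4,5,6,7}:20  {1,2,3,4,5}:30  {1,2,4,5,7}:60  {1,2,4,6,7}:30  {1,3,4,5,7}:30  {1,4,5,6,7}:30  {2,3,4,5,7}:60  {2,3,5,6,7}:30  {2,4,5,6,7}:60  {3,4,5,6,7}:30
  |U|=6: {0,1,2,4,6,7}:60  {0,1,4,5,6,7}:60  {0,2,3,5,6,7}:60  {0,2,4,5,6,7}:120  {0,3,4,5,6,7}:60  {1,2,3,4,5,7}:180  {1,2,4,5,6,7}:180  {1,3,4,5,6,7}:90  {2,3,4,5,6,7}:180
  start at 0(a): 630
  start at 1(o): 420
  start at 2(c): 210
  start at 3(e): 420
sum over floor = 1680

1680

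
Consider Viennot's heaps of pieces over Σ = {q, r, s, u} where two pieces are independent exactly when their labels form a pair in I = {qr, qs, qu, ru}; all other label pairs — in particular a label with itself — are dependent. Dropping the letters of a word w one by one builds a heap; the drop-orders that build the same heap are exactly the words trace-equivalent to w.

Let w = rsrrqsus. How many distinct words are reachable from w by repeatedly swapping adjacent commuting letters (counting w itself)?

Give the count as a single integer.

8

#0=r has no predecessor
#1=s depends on [0:r]
#2=r depends on [1:s]
#3=r depends on [2:r]
#4=q has no predecessor
#5=s depends on [3:r]
#6=u depends on [5:s]
#7=s depends on [6:u]
sources: [0:r, 4:q]
N(rest) = Σ N(rest − s) over sources s of rest; N(one piece) = 1:
  size 1 → [4]=1  [7]=1
  size 2 → [4,7]=2  [6,7]=1
  size 3 → [4,6,7]=3  [5,6,7]=1
  size 4 → [3,5,6,7]=1  [4,5,6,7]=4
  size 5 → [2,3,5,6,7]=1  [3,4,5,6,7]=5
  size 6 → [1,2,3,5,6,7]=1  [2,3,4,5,6,7]=6
  first=0(r) contributes 7
  first=4(q) contributes 1
|[w]| = 8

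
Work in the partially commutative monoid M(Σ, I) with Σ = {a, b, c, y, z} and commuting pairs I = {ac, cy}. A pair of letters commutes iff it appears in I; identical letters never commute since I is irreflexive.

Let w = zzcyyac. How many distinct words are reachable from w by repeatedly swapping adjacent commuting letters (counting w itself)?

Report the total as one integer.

0(z) covers ∅
1(z) covers 0:z
2(c) covers 1:z
3(y) covers 1:z
4(y) covers 3:y
5(a) covers 4:y
6(c) covers 2:c
floor of heap: 0:z
completions by unplaced set U, small U first (add the entries for U minus each lowest piece of U):
  |U|=1: {5}:1  {6}:1
  |U|=2: {2,6}:1  {4,5}:1  {5,6}:2
  |U|=3: {2,5,6}:3  {3,4,5}:1  {4,5,6}:3
  |U|=4: {2,4,5,6}:6  {3,4,5,6}:4
  |U|=5: {2,3,4,5,6}:10
  start at 0(z): 10

10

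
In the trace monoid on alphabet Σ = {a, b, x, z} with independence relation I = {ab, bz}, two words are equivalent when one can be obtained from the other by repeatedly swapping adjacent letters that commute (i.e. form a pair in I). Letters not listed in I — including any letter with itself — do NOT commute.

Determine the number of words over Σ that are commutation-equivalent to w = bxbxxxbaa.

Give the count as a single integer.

3

#0=b has no predecessor
#1=x depends on [0:b]
#2=b depends on [1:x]
#3=x depends on [2:b]
#4=x depends on [3:x]
#5=x depends on [4:x]
#6=b depends on [5:x]
#7=a depends on [5:x]
#8=a depends on [7:a]
sources: [0:b]
N(rest) = Σ N(rest − s) over sources s of rest; N(one piece) = 1:
  size 1 → [6]=1  [8]=1
  size 2 → [6,8]=2  [7,8]=1
  size 3 → [6,7,8]=3
  size 4 → [5,6,7,8]=3
  size 5 → [4,5,6,7,8]=3
  size 6 → [3,4,5,6,7,8]=3
  size 7 → [2,3,4,5,6,7,8]=3
  first=0(b) contributes 3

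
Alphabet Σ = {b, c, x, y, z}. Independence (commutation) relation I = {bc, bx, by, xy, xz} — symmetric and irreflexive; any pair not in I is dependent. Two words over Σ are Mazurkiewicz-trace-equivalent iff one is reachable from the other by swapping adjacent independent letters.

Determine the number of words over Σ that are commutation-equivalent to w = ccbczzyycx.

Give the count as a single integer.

piece 0:c — minimal
piece 1:c rests on {0:c}
piece 2:b — minimal
piece 3:c rests on {1:c}
piece 4:z rests on {2:b, 3:c}
piece 5:z rests on {4:z}
piece 6:y rests on {5:z}
piece 7:y rests on {6:y}
piece 8:c rests on {7:y}
piece 9:x rests on {8:c}
minimal pieces: {0:c, 2:b}
ways to finish when only these pieces remain (= sum over removing one remaining piece with nothing left below it):
  1 left: {9}→1
  2 left: {8,9}→1
  3 left: {7,8,9}→1
  4 left: {6,7,8,9}→1
  5 left: {5,6,7,8,9}→1
  6 left: {4,5,6,7,8,9}→1
  7 left: {2,4,5,6,7,8,9}→1  {3,4,5,6,7,8,9}→1
  8 left: {1,3,4,5,6,7,8,9}→1  {2,3,4,5,6,7,8,9}→2
  placing 0:c first → 3 extensions
  placing 2:b first → 1 extensions
total linear extensions = 4

4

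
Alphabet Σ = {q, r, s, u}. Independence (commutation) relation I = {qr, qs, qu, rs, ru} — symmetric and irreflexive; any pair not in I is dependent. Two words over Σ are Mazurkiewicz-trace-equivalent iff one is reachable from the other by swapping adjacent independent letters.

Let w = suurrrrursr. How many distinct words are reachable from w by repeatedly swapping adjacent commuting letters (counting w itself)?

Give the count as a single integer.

piece 0:s — minimal
piece 1:u rests on {0:s}
piece 2:u rests on {1:u}
piece 3:r — minimal
piece 4:r rests on {3:r}
piece 5:r rests on {4:r}
piece 6:r rests on {5:r}
piece 7:u rests on {2:u}
piece 8:r rests on {6:r}
piece 9:s rests on {7:u}
piece 10:r rests on {8:r}
minimal pieces: {0:s, 3:r}
ways to finish when only these pieces remain (= sum over removing one remaining piece with nothing left below it):
  1 left: {9}→1  {10}→1
  2 left: {7,9}→1  {8,10}→1  {9,10}→2
  3 left: {2,7,9}→1  {6,8,10}→1  {7,9,10}→3  {8,9,10}→3
  4 left: {1,2,7,9}→1  {2,7,9,10}→4  {5,6,8,10}→1  {6,8,9,10}→4  {7,8,9,10}→6
  5 left: {0,1,2,7,9}→1  {1,2,7,9,10}→5  {2,7,8,9,10}→10  {4,5,6,8,10}→1  {5,6,8,9,10}→5  {6,7,8,9,10}→10
  6 left: {0,1,2,7,9,10}→6  {1,2,7,8,9,10}→15  {2,6,7,8,9,10}→20  {3,4,5,6,8,10}→1  {4,5,6,8,9,10}→6  {5,6,7,8,9,10}→15
  7 left: {0,1,2,7,8,9,10}→21  {1,2,6,7,8,9,10}→35  {2,5,6,7,8,9,10}→35  {3,4,5,6,8,9,10}→7  {4,5,6,7,8,9,10}→21
  8 left: {0,1,2,6,7,8,9,10}→56  {1,2,5,6,7,8,9,10}→70  {2,4,5,6,7,8,9,10}→56  {3,4,5,6,7,8,9,10}→28
  9 left: {0,1,2,5,6,7,8,9,10}→126  {1,2,4,5,6,7,8,9,10}→126  {2,3,4,5,6,7,8,9,10}→84
  placing 0:s first → 210 extensions
  placing 3:r first → 252 extensions
total linear extensions = 462

462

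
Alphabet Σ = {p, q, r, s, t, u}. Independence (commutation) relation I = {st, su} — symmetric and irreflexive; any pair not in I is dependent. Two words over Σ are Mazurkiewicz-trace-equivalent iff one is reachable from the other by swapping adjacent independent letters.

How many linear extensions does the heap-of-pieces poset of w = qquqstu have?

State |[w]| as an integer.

3

0(q) covers ∅
1(q) covers 0:q
2(u) covers 1:q
3(q) covers 2:u
4(s) covers 3:q
5(t) covers 3:q
6(u) covers 5:t
floor of heap: 0:q
completions by unplaced set U, small U first (add the entries for U minus each lowest piece of U):
  |U|=1: {4}:1  {6}:1
  |U|=2: {4,6}:2  {5,6}:1
  |U|=3: {4,5,6}:3
  |U|=4: {3,4,5,6}:3
  |U|=5: {2,3,4,5,6}:3
  start at 0(q): 3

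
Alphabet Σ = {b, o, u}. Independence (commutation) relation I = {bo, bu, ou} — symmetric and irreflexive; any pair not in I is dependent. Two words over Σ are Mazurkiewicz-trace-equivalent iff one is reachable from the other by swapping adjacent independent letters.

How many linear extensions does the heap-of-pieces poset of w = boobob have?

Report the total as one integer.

20

drop 0:b onto floor
drop 1:o onto floor
drop 2:o onto {1:o}
drop 3:b onto {0:b}
drop 4:o onto {2:o}
drop 5:b onto {3:b}
ground layer = {0:b, 1:o}
drop-orders for the pieces not yet dropped (sum over which currently-grounded one goes next):
  1 to go: {4} 1  {5} 1
  2 to go: {2,4} 1  {3,5} 1  {4,5} 2
  3 to go: {0,3,5} 1  {1,2,4} 1  {2,4,5} 3  {3,4,5} 3
  4 to go: {0,3,4,5} 4  {1,2,4,5} 4  {2,3,4,5} 6
  if 0:b drops first: 10 orders
  if 1:o drops first: 10 orders
heap linearizations: 20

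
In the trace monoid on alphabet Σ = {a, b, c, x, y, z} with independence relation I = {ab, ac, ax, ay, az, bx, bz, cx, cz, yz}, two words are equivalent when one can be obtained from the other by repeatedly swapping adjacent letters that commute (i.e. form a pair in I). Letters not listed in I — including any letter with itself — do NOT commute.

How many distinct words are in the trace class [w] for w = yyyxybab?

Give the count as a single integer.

0(y) covers ∅
1(y) covers 0:y
2(y) covers 1:y
3(x) covers 2:y
4(y) covers 3:x
5(b) covers 4:y
6(a) covers ∅
7(b) covers 5:b
floor of heap: 0:y, 6:a
completions by unplaced set U, small U first (add the entries for U minus each lowest piece of U):
  |U|=1: {6}:1  {7}:1
  |U|=2: {5,7}:1  {6,7}:2
  |U|=3: {4,5,7}:1  {5,6,7}:3
  |U|=4: {3,4,5,7}:1  {4,5,6,7}:4
  |U|=5: {2,3,4,5,7}:1  {3,4,5,6,7}:5
  |U|=6: {1,2,3,4,5,7}:1  {2,3,4,5,6,7}:6
  start at 0(y): 7
  start at 6(a): 1
sum over floor = 8

8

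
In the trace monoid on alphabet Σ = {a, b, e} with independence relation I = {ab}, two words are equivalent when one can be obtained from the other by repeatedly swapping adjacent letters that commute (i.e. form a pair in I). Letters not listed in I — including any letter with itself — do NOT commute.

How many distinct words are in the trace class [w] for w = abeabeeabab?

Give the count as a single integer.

0(a) covers ∅
1(b) covers ∅
2(e) covers 0:a, 1:b
3(a) covers 2:e
4(b) covers 2:e
5(e) covers 3:a, 4:b
6(e) covers 5:e
7(a) covers 6:e
8(b) covers 6:e
9(a) covers 7:a
10(b) covers 8:b
floor of heap: 0:a, 1:b
completions by unplaced set U, small U first (add the entries for U minus each lowest piece of U):
  |U|=1: {9}:1  {10}:1
  |U|=2: {7,9}:1  {8,10}:1  {9,10}:2
  |U|=3: {7,9,10}:3  {8,9,10}:3
  |U|=4: {7,8,9,10}:6
  |U|=5: {6,7,8,9,10}:6
  |U|=6: {5,6,7,8,9,10}:6
  |U|=7: {3,5,6,7,8,9,10}:6  {4,5,6,7,8,9,10}:6
  |U|=8: {3,4,5,6,7,8,9,10}:12
  |U|=9: {2,3,4,5,6,7,8,9,10}:12
  start at 0(a): 12
  start at 1(b): 12
sum over floor = 24

24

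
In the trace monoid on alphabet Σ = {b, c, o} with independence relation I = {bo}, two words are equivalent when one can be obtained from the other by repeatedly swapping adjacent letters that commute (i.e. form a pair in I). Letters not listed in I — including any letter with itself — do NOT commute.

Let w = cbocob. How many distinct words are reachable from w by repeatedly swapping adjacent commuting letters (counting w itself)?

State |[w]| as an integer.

#0=c has no predecessor
#1=b depends on [0:c]
#2=o depends on [0:c]
#3=c depends on [1:b, 2:o]
#4=o depends on [3:c]
#5=b depends on [3:c]
sources: [0:c]
N(rest) = Σ N(rest − s) over sources s of rest; N(one piece) = 1:
  size 1 → [4]=1  [5]=1
  size 2 → [4,5]=2
  size 3 → [3,4,5]=2
  size 4 → [1,3,4,5]=2  [2,3,4,5]=2
  first=0(c) contributes 4

4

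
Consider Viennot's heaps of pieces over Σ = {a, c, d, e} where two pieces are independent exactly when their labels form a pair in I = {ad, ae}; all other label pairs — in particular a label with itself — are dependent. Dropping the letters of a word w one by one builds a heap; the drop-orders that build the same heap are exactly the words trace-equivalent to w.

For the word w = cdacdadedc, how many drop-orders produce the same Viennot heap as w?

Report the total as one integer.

piece 0:c — minimal
piece 1:d rests on {0:c}
piece 2:a rests on {0:c}
piece 3:c rests on {1:d, 2:a}
piece 4:d rests on {3:c}
piece 5:a rests on {3:c}
piece 6:d rests on {4:d}
piece 7:e rests on {6:d}
piece 8:d rests on {7:e}
piece 9:c rests on {5:a, 8:d}
minimal pieces: {0:c}
ways to finish when only these pieces remain (= sum over removing one remaining piece with nothing left below it):
  1 left: {9}→1
  2 left: {5,9}→1  {8,9}→1
  3 left: {5,8,9}→2  {7,8,9}→1
  4 left: {5,7,8,9}→3  {6,7,8,9}→1
  5 left: {4,6,7,8,9}→1  {5,6,7,8,9}→4
  6 left: {4,5,6,7,8,9}→5
  7 left: {3,4,5,6,7,8,9}→5
  8 left: {1,3,4,5,6,7,8,9}→5  {2,3,4,5,6,7,8,9}→5
  placing 0:c first → 10 extensions

10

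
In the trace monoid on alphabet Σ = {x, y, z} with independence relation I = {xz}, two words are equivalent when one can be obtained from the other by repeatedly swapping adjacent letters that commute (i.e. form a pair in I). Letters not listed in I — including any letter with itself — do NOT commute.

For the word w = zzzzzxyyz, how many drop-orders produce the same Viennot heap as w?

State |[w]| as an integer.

drop 0:z onto floor
drop 1:z onto {0:z}
drop 2:z onto {1:z}
drop 3:z onto {2:z}
drop 4:z onto {3:z}
drop 5:x onto floor
drop 6:y onto {4:z, 5:x}
drop 7:y onto {6:y}
drop 8:z onto {7:y}
ground layer = {0:z, 5:x}
drop-orders for the pieces not yet dropped (sum over which currently-grounded one goes next):
  1 to go: {8} 1
  2 to go: {7,8} 1
  3 to go: {6,7,8} 1
  4 to go: {4,6,7,8} 1  {5,6,7,8} 1
  5 to go: {3,4,6,7,8} 1  {4,5,6,7,8} 2
  6 to go: {2,3,4,6,7,8} 1  {3,4,5,6,7,8} 3
  7 to go: {1,2,3,4,6,7,8} 1  {2,3,4,5,6,7,8} 4
  if 0:z drops first: 5 orders
  if 5:x drops first: 1 orders
heap linearizations: 6

6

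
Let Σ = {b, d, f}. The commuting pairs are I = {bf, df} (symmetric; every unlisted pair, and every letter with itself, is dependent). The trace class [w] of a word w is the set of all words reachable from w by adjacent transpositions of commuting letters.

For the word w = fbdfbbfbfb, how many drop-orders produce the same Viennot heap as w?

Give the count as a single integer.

210

#0=f has no predecessor
#1=b has no predecessor
#2=d depends on [1:b]
#3=f depends on [0:f]
#4=b depends on [2:d]
#5=b depends on [4:b]
#6=f depends on [3:f]
#7=b depends on [5:b]
#8=f depends on [6:f]
#9=b depends on [7:b]
sources: [0:f, 1:b]
N(rest) = Σ N(rest − s) over sources s of rest; N(one piece) = 1:
  size 1 → [8]=1  [9]=1
  size 2 → [6,8]=1  [7,9]=1  [8,9]=2
  size 3 → [3,6,8]=1  [5,7,9]=1  [6,8,9]=3  [7,8,9]=3
  size 4 → [0,3,6,8]=1  [3,6,8,9]=4  [4,5,7,9]=1  [5,7,8,9]=4  [6,7,8,9]=6
  size 5 → [0,3,6,8,9]=5  [2,4,5,7,9]=1  [3,6,7,8,9]=10  [4,5,7,8,9]=5  [5,6,7,8,9]=10
  size 6 → [0,3,6,7,8,9]=15  [1,2,4,5,7,9]=1  [2,4,5,7,8,9]=6  [3,5,6,7,8,9]=20  [4,5,6,7,8,9]=15
  size 7 → [0,3,5,6,7,8,9]=35  [1,2,4,5,7,8,9]=7  [2,4,5,6,7,8,9]=21  [3,4,5,6,7,8,9]=35
  size 8 → [0,3,4,5,6,7,8,9]=70  [1,2,4,5,6,7,8,9]=28  [2,3,4,5,6,7,8,9]=56
  first=0(f) contributes 84
  first=1(b) contributes 126
|[w]| = 210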